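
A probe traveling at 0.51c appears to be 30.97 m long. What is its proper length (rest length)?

Contracted length L = 30.97 m
γ = 1/√(1 - 0.51²) = 1.16255
L₀ = γL = 1.16255 × 30.97 = 36.00 m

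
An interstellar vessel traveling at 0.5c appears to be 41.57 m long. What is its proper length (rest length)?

Contracted length L = 41.57 m
γ = 1/√(1 - 0.5²) = 1.1547
L₀ = γL = 1.1547 × 41.57 = 48.00 m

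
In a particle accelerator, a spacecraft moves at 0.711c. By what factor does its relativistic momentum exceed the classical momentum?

p_rel = γmv, p_class = mv
Ratio = γ = 1/√(1 - 0.711²)
= 1/√(0.494479) = 1.422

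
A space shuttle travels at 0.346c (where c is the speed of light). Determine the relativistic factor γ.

v/c = 0.346, so (v/c)² = 0.119716
1 - (v/c)² = 0.880284
γ = 1/√(0.880284) = 1.066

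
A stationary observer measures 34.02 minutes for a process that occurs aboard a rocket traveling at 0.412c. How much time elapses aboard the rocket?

Dilated time Δt = 34.02 minutes
γ = 1/√(1 - 0.412²) = 1.0975
Δt₀ = Δt/γ = 34.02/1.0975 = 31.00 minutes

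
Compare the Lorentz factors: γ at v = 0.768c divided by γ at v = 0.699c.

γ₁ = 1/√(1 - 0.768²) = 1.561
γ₂ = 1/√(1 - 0.699²) = 1.398
γ₁/γ₂ = 1.561/1.398 = 1.117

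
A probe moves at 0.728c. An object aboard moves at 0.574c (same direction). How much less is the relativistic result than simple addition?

Classical: u' + v = 0.574 + 0.728 = 1.302c
Relativistic: u = (0.574 + 0.728)/(1 + 0.417872) = 1.302/1.417872 = 0.9183c
Difference: 1.302 - 0.9183 = 0.3837c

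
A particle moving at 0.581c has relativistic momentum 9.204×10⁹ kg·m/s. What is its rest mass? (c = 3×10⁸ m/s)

γ = 1/√(1 - 0.581²) = 1.2286
v = 0.581 × 3×10⁸ = 1.743×10⁸ m/s
m = p/(γv) = 9.204×10⁹/(1.2286 × 1.743×10⁸) = 42.98 kg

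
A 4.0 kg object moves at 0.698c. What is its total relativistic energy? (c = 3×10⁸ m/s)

γ = 1/√(1 - 0.698²) = 1.3965
mc² = 4.0 × (3×10⁸)² = 3.600×10¹⁷ J
E = γmc² = 1.3965 × 3.600×10¹⁷ = 5.027×10¹⁷ J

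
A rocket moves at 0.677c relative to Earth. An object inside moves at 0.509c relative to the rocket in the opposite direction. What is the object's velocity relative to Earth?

Object's velocity in rocket frame is u' = -0.509c
u = (u' + v)/(1 + u'v/c²) = (v - 0.509)/(1 - 0.509·v/c²)
Numerator: 0.677 - 0.509 = 0.168
Denominator: 1 - 0.344593 = 0.655407
u = 0.168/0.655407 = 0.2563c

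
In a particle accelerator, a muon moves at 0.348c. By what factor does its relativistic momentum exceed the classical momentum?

p_rel = γmv, p_class = mv
Ratio = γ = 1/√(1 - 0.348²)
= 1/√(0.878896) = 1.067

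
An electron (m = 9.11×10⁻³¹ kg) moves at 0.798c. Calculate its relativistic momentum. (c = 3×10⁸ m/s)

γ = 1/√(1 - 0.798²) = 1.6593
v = 0.798 × 3×10⁸ = 2.394×10⁸ m/s
p = γmv = 1.6593 × 9.11×10⁻³¹ × 2.394×10⁸ = 3.619×10⁻²² kg·m/s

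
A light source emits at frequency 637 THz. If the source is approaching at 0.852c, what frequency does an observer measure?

β = v/c = 0.852
(1+β)/(1-β) = 1.852/0.148 = 12.51
Doppler factor = √(12.51) = 3.537
f_obs = 637 × 3.537 = 2253 THz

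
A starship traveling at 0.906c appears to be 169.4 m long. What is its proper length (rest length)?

Contracted length L = 169.4 m
γ = 1/√(1 - 0.906²) = 2.3625
L₀ = γL = 2.3625 × 169.4 = 400.2 m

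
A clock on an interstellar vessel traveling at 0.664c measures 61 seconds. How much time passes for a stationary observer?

Proper time Δt₀ = 61 seconds
γ = 1/√(1 - 0.664²) = 1.3374
Δt = γΔt₀ = 1.3374 × 61 = 81.58 seconds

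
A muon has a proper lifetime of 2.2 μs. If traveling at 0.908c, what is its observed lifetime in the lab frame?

Proper lifetime τ₀ = 2.2 μs
γ = 1/√(1 - 0.908²) = 2.387
τ = γτ₀ = 2.387 × 2.2 μs = 5.251 μs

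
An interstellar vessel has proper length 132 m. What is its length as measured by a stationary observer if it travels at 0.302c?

Proper length L₀ = 132 m
γ = 1/√(1 - 0.302²) = 1.049
L = L₀/γ = 132/1.049 = 125.8 m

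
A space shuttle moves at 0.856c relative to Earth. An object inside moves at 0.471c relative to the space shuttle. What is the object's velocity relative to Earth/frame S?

u = (u' + v)/(1 + u'v/c²)
Numerator: 0.471 + 0.856 = 1.327
Denominator: 1 + 0.403176 = 1.403176
u = 1.327/1.403176 = 0.9457c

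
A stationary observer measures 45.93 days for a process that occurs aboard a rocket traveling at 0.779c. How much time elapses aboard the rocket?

Dilated time Δt = 45.93 days
γ = 1/√(1 - 0.779²) = 1.595
Δt₀ = Δt/γ = 45.93/1.595 = 28.80 days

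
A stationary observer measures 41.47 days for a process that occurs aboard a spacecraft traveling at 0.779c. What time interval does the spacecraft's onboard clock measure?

Dilated time Δt = 41.47 days
γ = 1/√(1 - 0.779²) = 1.595
Δt₀ = Δt/γ = 41.47/1.595 = 26.00 days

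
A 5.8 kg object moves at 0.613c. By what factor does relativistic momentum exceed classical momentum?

p_rel = γmv, p_class = mv
Ratio = γ = 1/√(1 - 0.613²) = 1.266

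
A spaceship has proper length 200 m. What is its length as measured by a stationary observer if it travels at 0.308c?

Proper length L₀ = 200 m
γ = 1/√(1 - 0.308²) = 1.051
L = L₀/γ = 200/1.051 = 190.3 m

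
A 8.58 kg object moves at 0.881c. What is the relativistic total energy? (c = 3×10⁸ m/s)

γ = 1/√(1 - 0.881²) = 2.114
mc² = 8.58 × (3×10⁸)² = 7.722×10¹⁷ J
E = γmc² = 2.114 × 7.722×10¹⁷ = 1.632×10¹⁸ J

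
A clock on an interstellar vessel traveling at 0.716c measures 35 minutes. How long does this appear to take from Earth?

Proper time Δt₀ = 35 minutes
γ = 1/√(1 - 0.716²) = 1.4325
Δt = γΔt₀ = 1.4325 × 35 = 50.14 minutes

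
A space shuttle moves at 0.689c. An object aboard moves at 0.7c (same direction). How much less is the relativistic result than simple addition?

Classical: u' + v = 0.7 + 0.689 = 1.389c
Relativistic: u = (0.7 + 0.689)/(1 + 0.4823) = 1.389/1.4823 = 0.9371c
Difference: 1.389 - 0.9371 = 0.4519c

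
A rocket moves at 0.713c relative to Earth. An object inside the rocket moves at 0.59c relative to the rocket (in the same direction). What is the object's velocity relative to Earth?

u = (u' + v)/(1 + u'v/c²)
Numerator: 0.59 + 0.713 = 1.303
Denominator: 1 + 0.42067 = 1.42067
u = 1.303/1.42067 = 0.9172c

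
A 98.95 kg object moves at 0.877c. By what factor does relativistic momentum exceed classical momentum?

p_rel = γmv, p_class = mv
Ratio = γ = 1/√(1 - 0.877²) = 2.081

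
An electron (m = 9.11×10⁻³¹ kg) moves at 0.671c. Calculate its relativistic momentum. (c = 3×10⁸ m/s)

γ = 1/√(1 - 0.671²) = 1.3487
v = 0.671 × 3×10⁸ = 2.013×10⁸ m/s
p = γmv = 1.3487 × 9.11×10⁻³¹ × 2.013×10⁸ = 2.473×10⁻²² kg·m/s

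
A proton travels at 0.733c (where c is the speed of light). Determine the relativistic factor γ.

v/c = 0.733, so (v/c)² = 0.537289
1 - (v/c)² = 0.462711
γ = 1/√(0.462711) = 1.470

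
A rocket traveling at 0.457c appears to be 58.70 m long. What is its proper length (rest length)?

Contracted length L = 58.70 m
γ = 1/√(1 - 0.457²) = 1.12427
L₀ = γL = 1.12427 × 58.70 = 65.99 m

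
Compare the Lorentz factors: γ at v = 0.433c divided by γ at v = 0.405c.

γ₁ = 1/√(1 - 0.433²) = 1.109
γ₂ = 1/√(1 - 0.405²) = 1.094
γ₁/γ₂ = 1.109/1.094 = 1.014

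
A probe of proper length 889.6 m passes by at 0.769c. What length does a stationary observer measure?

Proper length L₀ = 889.6 m
γ = 1/√(1 - 0.769²) = 1.5643
L = L₀/γ = 889.6/1.5643 = 568.7 m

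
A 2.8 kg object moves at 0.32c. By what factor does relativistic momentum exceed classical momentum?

p_rel = γmv, p_class = mv
Ratio = γ = 1/√(1 - 0.32²) = 1.056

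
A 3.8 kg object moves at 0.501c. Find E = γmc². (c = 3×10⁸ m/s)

γ = 1/√(1 - 0.501²) = 1.1555
mc² = 3.8 × (3×10⁸)² = 3.420×10¹⁷ J
E = γmc² = 1.1555 × 3.420×10¹⁷ = 3.952×10¹⁷ J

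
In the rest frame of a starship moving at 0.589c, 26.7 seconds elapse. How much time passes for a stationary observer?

Proper time Δt₀ = 26.7 seconds
γ = 1/√(1 - 0.589²) = 1.2374
Δt = γΔt₀ = 1.2374 × 26.7 = 33.04 seconds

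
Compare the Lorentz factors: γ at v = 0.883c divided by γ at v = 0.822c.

γ₁ = 1/√(1 - 0.883²) = 2.1305
γ₂ = 1/√(1 - 0.822²) = 1.7560
γ₁/γ₂ = 2.1305/1.7560 = 1.213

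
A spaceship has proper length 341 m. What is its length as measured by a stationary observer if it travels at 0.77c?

Proper length L₀ = 341 m
γ = 1/√(1 - 0.77²) = 1.567
L = L₀/γ = 341/1.567 = 217.6 m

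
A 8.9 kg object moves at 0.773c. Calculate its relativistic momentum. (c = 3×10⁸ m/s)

γ = 1/√(1 - 0.773²) = 1.576
v = 0.773 × 3×10⁸ = 2.319×10⁸ m/s
p = γmv = 1.576 × 8.9 × 2.319×10⁸ = 3.253×10⁹ kg·m/s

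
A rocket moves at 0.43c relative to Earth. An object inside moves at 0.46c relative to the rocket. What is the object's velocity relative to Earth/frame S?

u = (u' + v)/(1 + u'v/c²)
Numerator: 0.46 + 0.43 = 0.89
Denominator: 1 + 0.1978 = 1.1978
u = 0.89/1.1978 = 0.7430c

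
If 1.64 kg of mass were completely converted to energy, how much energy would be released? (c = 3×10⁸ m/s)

Using E = mc²:
c² = (3×10⁸)² = 9×10¹⁶ m²/s²
E = 1.64 × 9×10¹⁶ = 1.476×10¹⁷ J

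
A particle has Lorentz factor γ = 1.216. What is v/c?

From γ = 1/√(1 - v²/c²):
1/γ² = 1/1.216² = 0.67629
v²/c² = 1 - 0.67629 = 0.32371
v/c = √(0.32371) = 0.5690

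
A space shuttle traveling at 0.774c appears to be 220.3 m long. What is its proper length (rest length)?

Contracted length L = 220.3 m
γ = 1/√(1 - 0.774²) = 1.579
L₀ = γL = 1.579 × 220.3 = 347.9 m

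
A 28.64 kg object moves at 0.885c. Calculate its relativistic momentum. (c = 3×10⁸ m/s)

γ = 1/√(1 - 0.885²) = 2.148
v = 0.885 × 3×10⁸ = 2.655×10⁸ m/s
p = γmv = 2.148 × 28.64 × 2.655×10⁸ = 1.633×10¹⁰ kg·m/s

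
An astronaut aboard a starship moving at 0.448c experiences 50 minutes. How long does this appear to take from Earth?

Proper time Δt₀ = 50 minutes
γ = 1/√(1 - 0.448²) = 1.1185
Δt = γΔt₀ = 1.1185 × 50 = 55.93 minutes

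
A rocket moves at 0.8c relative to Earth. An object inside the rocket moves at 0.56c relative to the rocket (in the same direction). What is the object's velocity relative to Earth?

u = (u' + v)/(1 + u'v/c²)
Numerator: 0.56 + 0.8 = 1.36
Denominator: 1 + 0.448 = 1.448
u = 1.36/1.448 = 0.9392c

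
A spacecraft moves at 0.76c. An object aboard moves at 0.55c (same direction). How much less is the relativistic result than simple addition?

Classical: u' + v = 0.55 + 0.76 = 1.31c
Relativistic: u = (0.55 + 0.76)/(1 + 0.418) = 1.31/1.418 = 0.9238c
Difference: 1.31 - 0.9238 = 0.3862c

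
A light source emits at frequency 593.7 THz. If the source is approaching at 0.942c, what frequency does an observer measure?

β = v/c = 0.942
(1+β)/(1-β) = 1.942/0.058 = 33.48
Doppler factor = √(33.48) = 5.786
f_obs = 593.7 × 5.786 = 3435 THz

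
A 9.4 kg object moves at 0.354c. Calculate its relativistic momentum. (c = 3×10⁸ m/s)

γ = 1/√(1 - 0.354²) = 1.069
v = 0.354 × 3×10⁸ = 1.062×10⁸ m/s
p = γmv = 1.069 × 9.4 × 1.062×10⁸ = 1.067×10⁹ kg·m/s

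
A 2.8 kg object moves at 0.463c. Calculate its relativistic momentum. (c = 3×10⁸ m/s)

γ = 1/√(1 - 0.463²) = 1.1282
v = 0.463 × 3×10⁸ = 1.389×10⁸ m/s
p = γmv = 1.1282 × 2.8 × 1.389×10⁸ = 4.388×10⁸ kg·m/s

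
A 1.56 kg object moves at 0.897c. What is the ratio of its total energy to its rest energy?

E = γmc², E₀ = mc²
E/E₀ = γ = 1/√(1 - 0.897²) = 2.262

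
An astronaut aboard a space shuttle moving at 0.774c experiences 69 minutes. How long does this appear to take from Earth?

Proper time Δt₀ = 69 minutes
γ = 1/√(1 - 0.774²) = 1.579
Δt = γΔt₀ = 1.579 × 69 = 109.0 minutes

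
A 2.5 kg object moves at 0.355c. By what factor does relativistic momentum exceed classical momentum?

p_rel = γmv, p_class = mv
Ratio = γ = 1/√(1 - 0.355²) = 1.070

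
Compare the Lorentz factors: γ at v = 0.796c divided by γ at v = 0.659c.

γ₁ = 1/√(1 - 0.796²) = 1.6521
γ₂ = 1/√(1 - 0.659²) = 1.3295
γ₁/γ₂ = 1.6521/1.3295 = 1.243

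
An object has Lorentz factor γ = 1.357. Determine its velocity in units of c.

From γ = 1/√(1 - v²/c²):
1/γ² = 1/1.357² = 0.54305
v²/c² = 1 - 0.54305 = 0.45695
v/c = √(0.45695) = 0.6760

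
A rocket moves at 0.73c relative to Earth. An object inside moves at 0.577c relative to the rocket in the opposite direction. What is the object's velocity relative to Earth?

Object's velocity in rocket frame is u' = -0.577c
u = (u' + v)/(1 + u'v/c²) = (v - 0.577)/(1 - 0.577·v/c²)
Numerator: 0.73 - 0.577 = 0.153
Denominator: 1 - 0.42121 = 0.57879
u = 0.153/0.57879 = 0.2643c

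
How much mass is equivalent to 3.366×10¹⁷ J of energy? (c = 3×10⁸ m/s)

From E = mc², we get m = E/c²
c² = (3×10⁸)² = 9×10¹⁶ m²/s²
m = 3.366×10¹⁷ / 9×10¹⁶ = 3.740 kg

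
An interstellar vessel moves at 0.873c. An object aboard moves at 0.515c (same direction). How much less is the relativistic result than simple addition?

Classical: u' + v = 0.515 + 0.873 = 1.388c
Relativistic: u = (0.515 + 0.873)/(1 + 0.449595) = 1.388/1.449595 = 0.9575c
Difference: 1.388 - 0.9575 = 0.4305c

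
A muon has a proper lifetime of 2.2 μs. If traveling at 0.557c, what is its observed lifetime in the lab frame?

Proper lifetime τ₀ = 2.2 μs
γ = 1/√(1 - 0.557²) = 1.204
τ = γτ₀ = 1.204 × 2.2 μs = 2.649 μs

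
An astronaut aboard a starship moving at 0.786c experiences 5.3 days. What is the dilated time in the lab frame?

Proper time Δt₀ = 5.3 days
γ = 1/√(1 - 0.786²) = 1.6175
Δt = γΔt₀ = 1.6175 × 5.3 = 8.573 days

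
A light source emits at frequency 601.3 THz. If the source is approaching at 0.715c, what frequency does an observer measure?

β = v/c = 0.715
(1+β)/(1-β) = 1.715/0.285 = 6.018
Doppler factor = √(6.018) = 2.453
f_obs = 601.3 × 2.453 = 1475 THz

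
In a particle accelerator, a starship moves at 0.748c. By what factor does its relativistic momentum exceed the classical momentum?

p_rel = γmv, p_class = mv
Ratio = γ = 1/√(1 - 0.748²)
= 1/√(0.440496) = 1.507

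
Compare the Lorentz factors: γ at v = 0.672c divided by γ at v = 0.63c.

γ₁ = 1/√(1 - 0.672²) = 1.3503
γ₂ = 1/√(1 - 0.63²) = 1.2877
γ₁/γ₂ = 1.3503/1.2877 = 1.049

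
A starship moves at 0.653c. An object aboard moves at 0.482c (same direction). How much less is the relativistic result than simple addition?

Classical: u' + v = 0.482 + 0.653 = 1.135c
Relativistic: u = (0.482 + 0.653)/(1 + 0.314746) = 1.135/1.314746 = 0.8633c
Difference: 1.135 - 0.8633 = 0.2717c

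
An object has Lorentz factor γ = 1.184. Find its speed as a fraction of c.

From γ = 1/√(1 - v²/c²):
1/γ² = 1/1.184² = 0.7133
v²/c² = 1 - 0.7133 = 0.2867
v/c = √(0.2867) = 0.5354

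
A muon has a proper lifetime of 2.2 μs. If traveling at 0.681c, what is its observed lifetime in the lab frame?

Proper lifetime τ₀ = 2.2 μs
γ = 1/√(1 - 0.681²) = 1.3656
τ = γτ₀ = 1.3656 × 2.2 μs = 3.004 μs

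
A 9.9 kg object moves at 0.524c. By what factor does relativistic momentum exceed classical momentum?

p_rel = γmv, p_class = mv
Ratio = γ = 1/√(1 - 0.524²) = 1.174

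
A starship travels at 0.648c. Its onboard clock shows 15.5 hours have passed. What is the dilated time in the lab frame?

Proper time Δt₀ = 15.5 hours
γ = 1/√(1 - 0.648²) = 1.313
Δt = γΔt₀ = 1.313 × 15.5 = 20.35 hours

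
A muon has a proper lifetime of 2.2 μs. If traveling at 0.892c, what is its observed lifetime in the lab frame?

Proper lifetime τ₀ = 2.2 μs
γ = 1/√(1 - 0.892²) = 2.2122
τ = γτ₀ = 2.2122 × 2.2 μs = 4.867 μs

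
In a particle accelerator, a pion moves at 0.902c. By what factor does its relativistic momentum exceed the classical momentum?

p_rel = γmv, p_class = mv
Ratio = γ = 1/√(1 - 0.902²)
= 1/√(0.186396) = 2.316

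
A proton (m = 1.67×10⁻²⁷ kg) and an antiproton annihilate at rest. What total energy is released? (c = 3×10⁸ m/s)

Both particles have the same rest mass, so total mass = 2m
E = 2m·c² = 2 × 1.67×10⁻²⁷ × (3×10⁸)²
= 2 × 1.67×10⁻²⁷ × 9×10¹⁶
= 3.006×10⁻¹⁰ J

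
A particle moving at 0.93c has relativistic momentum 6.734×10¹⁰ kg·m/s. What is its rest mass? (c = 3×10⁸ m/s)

γ = 1/√(1 - 0.93²) = 2.72065
v = 0.93 × 3×10⁸ = 2.790×10⁸ m/s
m = p/(γv) = 6.734×10¹⁰/(2.72065 × 2.790×10⁸) = 88.71 kg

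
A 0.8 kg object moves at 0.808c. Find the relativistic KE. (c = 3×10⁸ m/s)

γ = 1/√(1 - 0.808²) = 1.69727
γ - 1 = 0.69727
KE = (γ-1)mc² = 0.69727 × 0.8 × (3×10⁸)² = 5.020×10¹⁶ J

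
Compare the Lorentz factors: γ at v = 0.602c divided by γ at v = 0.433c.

γ₁ = 1/√(1 - 0.602²) = 1.252
γ₂ = 1/√(1 - 0.433²) = 1.109
γ₁/γ₂ = 1.252/1.109 = 1.129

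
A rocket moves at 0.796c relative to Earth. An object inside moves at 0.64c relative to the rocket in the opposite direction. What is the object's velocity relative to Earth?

Object's velocity in rocket frame is u' = -0.64c
u = (u' + v)/(1 + u'v/c²) = (v - 0.64)/(1 - 0.64·v/c²)
Numerator: 0.796 - 0.64 = 0.156
Denominator: 1 - 0.50944 = 0.49056
u = 0.156/0.49056 = 0.3180c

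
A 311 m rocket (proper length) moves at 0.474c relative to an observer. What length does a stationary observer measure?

Proper length L₀ = 311 m
γ = 1/√(1 - 0.474²) = 1.136
L = L₀/γ = 311/1.136 = 273.8 m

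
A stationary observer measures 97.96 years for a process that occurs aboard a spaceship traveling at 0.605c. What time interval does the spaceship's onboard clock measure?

Dilated time Δt = 97.96 years
γ = 1/√(1 - 0.605²) = 1.2559
Δt₀ = Δt/γ = 97.96/1.2559 = 78.00 years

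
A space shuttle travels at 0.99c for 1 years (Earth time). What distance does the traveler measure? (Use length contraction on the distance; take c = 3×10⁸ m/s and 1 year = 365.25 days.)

Earth distance: d = v × t = 0.99c × 1 yr = 9.373×10¹⁵ m
γ = 7.089
d' = d/γ = 9.373×10¹⁵/7.089 = 1.322×10¹⁵ m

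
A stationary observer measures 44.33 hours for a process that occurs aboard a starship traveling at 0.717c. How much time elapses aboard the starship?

Dilated time Δt = 44.33 hours
γ = 1/√(1 - 0.717²) = 1.4346
Δt₀ = Δt/γ = 44.33/1.4346 = 30.90 hours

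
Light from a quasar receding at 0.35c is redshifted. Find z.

β = 0.35
(1+β)/(1-β) = 1.35/0.65 = 2.077
√(2.077) = 1.4412
z = 1.4412 - 1 = 0.4412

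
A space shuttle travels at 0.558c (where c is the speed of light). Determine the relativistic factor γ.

v/c = 0.558, so (v/c)² = 0.311364
1 - (v/c)² = 0.688636
γ = 1/√(0.688636) = 1.205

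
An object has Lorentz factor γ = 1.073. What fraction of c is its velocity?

From γ = 1/√(1 - v²/c²):
1/γ² = 1/1.073² = 0.8686
v²/c² = 1 - 0.8686 = 0.1314
v/c = √(0.1314) = 0.3625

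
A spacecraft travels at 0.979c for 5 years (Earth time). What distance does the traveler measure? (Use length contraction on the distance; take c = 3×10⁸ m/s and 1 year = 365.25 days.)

Earth distance: d = v × t = 0.979c × 5 yr = 4.6342×10¹⁶ m
γ = 4.9053
d' = d/γ = 4.6342×10¹⁶/4.9053 = 9.447×10¹⁵ m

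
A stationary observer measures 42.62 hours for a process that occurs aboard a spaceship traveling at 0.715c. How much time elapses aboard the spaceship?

Dilated time Δt = 42.62 hours
γ = 1/√(1 - 0.715²) = 1.430
Δt₀ = Δt/γ = 42.62/1.430 = 29.80 hours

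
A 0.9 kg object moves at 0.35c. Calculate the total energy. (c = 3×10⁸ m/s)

γ = 1/√(1 - 0.35²) = 1.0675
mc² = 0.9 × (3×10⁸)² = 8.100×10¹⁶ J
E = γmc² = 1.0675 × 8.100×10¹⁶ = 8.647×10¹⁶ J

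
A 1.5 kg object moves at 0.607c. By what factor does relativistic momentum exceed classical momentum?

p_rel = γmv, p_class = mv
Ratio = γ = 1/√(1 - 0.607²) = 1.258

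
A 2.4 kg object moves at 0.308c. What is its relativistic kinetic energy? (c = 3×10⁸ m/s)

γ = 1/√(1 - 0.308²) = 1.0511
γ - 1 = 0.05110
KE = (γ-1)mc² = 0.05110 × 2.4 × (3×10⁸)² = 1.104×10¹⁶ J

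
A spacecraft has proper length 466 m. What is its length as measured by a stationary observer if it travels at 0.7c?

Proper length L₀ = 466 m
γ = 1/√(1 - 0.7²) = 1.4003
L = L₀/γ = 466/1.4003 = 332.8 m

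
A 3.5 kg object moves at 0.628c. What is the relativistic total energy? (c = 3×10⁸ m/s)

γ = 1/√(1 - 0.628²) = 1.285
mc² = 3.5 × (3×10⁸)² = 3.150×10¹⁷ J
E = γmc² = 1.285 × 3.150×10¹⁷ = 4.048×10¹⁷ J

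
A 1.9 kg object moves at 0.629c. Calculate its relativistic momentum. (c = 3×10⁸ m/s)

γ = 1/√(1 - 0.629²) = 1.2863
v = 0.629 × 3×10⁸ = 1.887×10⁸ m/s
p = γmv = 1.2863 × 1.9 × 1.887×10⁸ = 4.612×10⁸ kg·m/s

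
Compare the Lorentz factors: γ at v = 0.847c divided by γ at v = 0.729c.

γ₁ = 1/√(1 - 0.847²) = 1.8811
γ₂ = 1/√(1 - 0.729²) = 1.4609
γ₁/γ₂ = 1.8811/1.4609 = 1.288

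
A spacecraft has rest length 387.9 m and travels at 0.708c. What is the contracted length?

Proper length L₀ = 387.9 m
γ = 1/√(1 - 0.708²) = 1.416
L = L₀/γ = 387.9/1.416 = 273.9 m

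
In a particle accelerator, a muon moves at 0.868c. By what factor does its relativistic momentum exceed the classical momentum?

p_rel = γmv, p_class = mv
Ratio = γ = 1/√(1 - 0.868²)
= 1/√(0.246576) = 2.014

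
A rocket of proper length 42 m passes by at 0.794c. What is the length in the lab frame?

Proper length L₀ = 42 m
γ = 1/√(1 - 0.794²) = 1.645
L = L₀/γ = 42/1.645 = 25.53 m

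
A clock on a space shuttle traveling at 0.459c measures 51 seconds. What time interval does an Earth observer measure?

Proper time Δt₀ = 51 seconds
γ = 1/√(1 - 0.459²) = 1.12557
Δt = γΔt₀ = 1.12557 × 51 = 57.40 seconds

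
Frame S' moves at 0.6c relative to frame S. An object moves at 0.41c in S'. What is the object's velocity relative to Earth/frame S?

u = (u' + v)/(1 + u'v/c²)
Numerator: 0.41 + 0.6 = 1.01
Denominator: 1 + 0.246 = 1.246
u = 1.01/1.246 = 0.8106c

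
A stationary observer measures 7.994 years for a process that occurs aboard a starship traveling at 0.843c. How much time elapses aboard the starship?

Dilated time Δt = 7.994 years
γ = 1/√(1 - 0.843²) = 1.859
Δt₀ = Δt/γ = 7.994/1.859 = 4.300 years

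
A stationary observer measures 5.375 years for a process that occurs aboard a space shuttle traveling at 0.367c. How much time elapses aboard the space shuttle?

Dilated time Δt = 5.375 years
γ = 1/√(1 - 0.367²) = 1.075
Δt₀ = Δt/γ = 5.375/1.075 = 5.000 years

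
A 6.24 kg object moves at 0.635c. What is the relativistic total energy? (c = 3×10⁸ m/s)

γ = 1/√(1 - 0.635²) = 1.2945
mc² = 6.24 × (3×10⁸)² = 5.616×10¹⁷ J
E = γmc² = 1.2945 × 5.616×10¹⁷ = 7.270×10¹⁷ J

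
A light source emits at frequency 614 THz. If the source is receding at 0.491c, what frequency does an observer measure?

β = v/c = 0.491
(1-β)/(1+β) = 0.509/1.491 = 0.34138
Doppler factor = √(0.34138) = 0.58428
f_obs = 614 × 0.58428 = 358.7 THz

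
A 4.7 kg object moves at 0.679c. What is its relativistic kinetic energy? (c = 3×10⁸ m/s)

γ = 1/√(1 - 0.679²) = 1.3621
γ - 1 = 0.3621
KE = (γ-1)mc² = 0.3621 × 4.7 × (3×10⁸)² = 1.532×10¹⁷ J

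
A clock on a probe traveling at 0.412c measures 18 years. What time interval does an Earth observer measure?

Proper time Δt₀ = 18 years
γ = 1/√(1 - 0.412²) = 1.097
Δt = γΔt₀ = 1.097 × 18 = 19.75 years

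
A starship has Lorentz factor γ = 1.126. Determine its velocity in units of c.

From γ = 1/√(1 - v²/c²):
1/γ² = 1/1.126² = 0.7887
v²/c² = 1 - 0.7887 = 0.2113
v/c = √(0.2113) = 0.4597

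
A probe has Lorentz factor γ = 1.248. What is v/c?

From γ = 1/√(1 - v²/c²):
1/γ² = 1/1.248² = 0.64205
v²/c² = 1 - 0.64205 = 0.35795
v/c = √(0.35795) = 0.5983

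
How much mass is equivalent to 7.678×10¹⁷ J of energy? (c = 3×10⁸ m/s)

From E = mc², we get m = E/c²
c² = (3×10⁸)² = 9×10¹⁶ m²/s²
m = 7.678×10¹⁷ / 9×10¹⁶ = 8.531 kg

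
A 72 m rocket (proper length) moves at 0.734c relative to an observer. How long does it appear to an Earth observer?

Proper length L₀ = 72 m
γ = 1/√(1 - 0.734²) = 1.4724
L = L₀/γ = 72/1.4724 = 48.90 m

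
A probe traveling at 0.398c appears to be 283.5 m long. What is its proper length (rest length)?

Contracted length L = 283.5 m
γ = 1/√(1 - 0.398²) = 1.090
L₀ = γL = 1.090 × 283.5 = 309.0 m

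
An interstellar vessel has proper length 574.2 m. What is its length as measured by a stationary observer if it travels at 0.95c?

Proper length L₀ = 574.2 m
γ = 1/√(1 - 0.95²) = 3.203
L = L₀/γ = 574.2/3.203 = 179.3 m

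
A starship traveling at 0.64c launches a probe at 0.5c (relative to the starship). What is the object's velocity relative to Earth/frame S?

u = (u' + v)/(1 + u'v/c²)
Numerator: 0.5 + 0.64 = 1.14
Denominator: 1 + 0.32 = 1.32
u = 1.14/1.32 = 0.8636c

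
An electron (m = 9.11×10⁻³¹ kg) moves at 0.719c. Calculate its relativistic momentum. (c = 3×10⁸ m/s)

γ = 1/√(1 - 0.719²) = 1.4388
v = 0.719 × 3×10⁸ = 2.157×10⁸ m/s
p = γmv = 1.4388 × 9.11×10⁻³¹ × 2.157×10⁸ = 2.827×10⁻²² kg·m/s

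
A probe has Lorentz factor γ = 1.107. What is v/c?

From γ = 1/√(1 - v²/c²):
1/γ² = 1/1.107² = 0.81603
v²/c² = 1 - 0.81603 = 0.18397
v/c = √(0.18397) = 0.4289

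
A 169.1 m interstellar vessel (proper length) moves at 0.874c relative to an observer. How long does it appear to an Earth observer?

Proper length L₀ = 169.1 m
γ = 1/√(1 - 0.874²) = 2.058
L = L₀/γ = 169.1/2.058 = 82.17 m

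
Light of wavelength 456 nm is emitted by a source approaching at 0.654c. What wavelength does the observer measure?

β = 0.654
Wavelength Doppler factor = √(0.346/1.654) = √(0.2092) = 0.4574
λ_obs = 456 × 0.4574 = 208.6 nm (blueshift)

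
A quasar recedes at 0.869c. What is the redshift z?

β = 0.869
(1+β)/(1-β) = 1.869/0.131 = 14.267
√(14.267) = 3.777
z = 3.777 - 1 = 2.777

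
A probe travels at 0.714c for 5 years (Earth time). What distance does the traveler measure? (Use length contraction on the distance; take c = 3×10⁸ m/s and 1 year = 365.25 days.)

Earth distance: d = v × t = 0.714c × 5 yr = 3.3798×10¹⁶ m
γ = 1.4283
d' = d/γ = 3.3798×10¹⁶/1.4283 = 2.366×10¹⁶ m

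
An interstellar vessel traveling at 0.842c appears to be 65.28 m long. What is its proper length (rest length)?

Contracted length L = 65.28 m
γ = 1/√(1 - 0.842²) = 1.854
L₀ = γL = 1.854 × 65.28 = 121.0 m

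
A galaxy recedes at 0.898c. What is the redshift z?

β = 0.898
(1+β)/(1-β) = 1.898/0.102 = 18.61
√(18.61) = 4.314
z = 4.314 - 1 = 3.314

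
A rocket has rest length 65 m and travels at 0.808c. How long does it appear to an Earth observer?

Proper length L₀ = 65 m
γ = 1/√(1 - 0.808²) = 1.697
L = L₀/γ = 65/1.697 = 38.30 m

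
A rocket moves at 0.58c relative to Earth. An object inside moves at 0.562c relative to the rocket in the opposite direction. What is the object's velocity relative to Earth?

Object's velocity in rocket frame is u' = -0.562c
u = (u' + v)/(1 + u'v/c²) = (v - 0.562)/(1 - 0.562·v/c²)
Numerator: 0.58 - 0.562 = 0.018
Denominator: 1 - 0.32596 = 0.67404
u = 0.018/0.67404 = 0.02670c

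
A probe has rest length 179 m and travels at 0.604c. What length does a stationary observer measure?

Proper length L₀ = 179 m
γ = 1/√(1 - 0.604²) = 1.2547
L = L₀/γ = 179/1.2547 = 142.7 m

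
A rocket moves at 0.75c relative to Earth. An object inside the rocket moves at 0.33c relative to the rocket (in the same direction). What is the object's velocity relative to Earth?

u = (u' + v)/(1 + u'v/c²)
Numerator: 0.33 + 0.75 = 1.08
Denominator: 1 + 0.2475 = 1.2475
u = 1.08/1.2475 = 0.8657c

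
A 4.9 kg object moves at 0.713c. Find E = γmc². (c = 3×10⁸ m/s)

γ = 1/√(1 - 0.713²) = 1.4262
mc² = 4.9 × (3×10⁸)² = 4.410×10¹⁷ J
E = γmc² = 1.4262 × 4.410×10¹⁷ = 6.290×10¹⁷ J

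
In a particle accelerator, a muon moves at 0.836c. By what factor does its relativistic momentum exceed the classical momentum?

p_rel = γmv, p_class = mv
Ratio = γ = 1/√(1 - 0.836²)
= 1/√(0.301104) = 1.822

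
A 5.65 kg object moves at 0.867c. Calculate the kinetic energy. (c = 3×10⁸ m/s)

γ = 1/√(1 - 0.867²) = 2.0068
γ - 1 = 1.0068
KE = (γ-1)mc² = 1.0068 × 5.65 × (3×10⁸)² = 5.120×10¹⁷ J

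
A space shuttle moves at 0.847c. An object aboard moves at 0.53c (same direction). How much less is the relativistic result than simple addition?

Classical: u' + v = 0.53 + 0.847 = 1.377c
Relativistic: u = (0.53 + 0.847)/(1 + 0.44891) = 1.377/1.44891 = 0.9504c
Difference: 1.377 - 0.9504 = 0.4266c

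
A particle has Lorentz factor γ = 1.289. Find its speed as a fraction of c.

From γ = 1/√(1 - v²/c²):
1/γ² = 1/1.289² = 0.6019
v²/c² = 1 - 0.6019 = 0.3981
v/c = √(0.3981) = 0.6310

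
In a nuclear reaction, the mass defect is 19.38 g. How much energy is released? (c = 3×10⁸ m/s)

Convert mass defect: Δm = 19.38 g = 0.01938 kg
E = Δm·c² = 0.01938 × (3×10⁸)²
= 0.01938 × 9×10¹⁶ = 1.744×10¹⁵ J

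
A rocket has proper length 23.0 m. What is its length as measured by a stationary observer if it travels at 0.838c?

Proper length L₀ = 23.0 m
γ = 1/√(1 - 0.838²) = 1.833
L = L₀/γ = 23.0/1.833 = 12.55 m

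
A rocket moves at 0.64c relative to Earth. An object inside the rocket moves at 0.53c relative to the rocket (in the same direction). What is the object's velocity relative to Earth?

u = (u' + v)/(1 + u'v/c²)
Numerator: 0.53 + 0.64 = 1.17
Denominator: 1 + 0.3392 = 1.3392
u = 1.17/1.3392 = 0.8737c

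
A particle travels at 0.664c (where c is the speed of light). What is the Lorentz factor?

v/c = 0.664, so (v/c)² = 0.440896
1 - (v/c)² = 0.559104
γ = 1/√(0.559104) = 1.337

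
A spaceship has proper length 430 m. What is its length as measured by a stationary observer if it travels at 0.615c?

Proper length L₀ = 430 m
γ = 1/√(1 - 0.615²) = 1.268
L = L₀/γ = 430/1.268 = 339.1 m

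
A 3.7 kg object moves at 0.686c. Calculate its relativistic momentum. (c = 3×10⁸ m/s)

γ = 1/√(1 - 0.686²) = 1.3744
v = 0.686 × 3×10⁸ = 2.058×10⁸ m/s
p = γmv = 1.3744 × 3.7 × 2.058×10⁸ = 1.047×10⁹ kg·m/s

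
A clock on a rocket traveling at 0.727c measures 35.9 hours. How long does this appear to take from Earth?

Proper time Δt₀ = 35.9 hours
γ = 1/√(1 - 0.727²) = 1.4564
Δt = γΔt₀ = 1.4564 × 35.9 = 52.28 hours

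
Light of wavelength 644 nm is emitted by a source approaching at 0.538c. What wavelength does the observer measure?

β = 0.538
Wavelength Doppler factor = √(0.462/1.538) = √(0.3004) = 0.5481
λ_obs = 644 × 0.5481 = 353.0 nm (blueshift)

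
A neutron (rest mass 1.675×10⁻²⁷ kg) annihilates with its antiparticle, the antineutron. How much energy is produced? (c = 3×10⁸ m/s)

Both particles have the same rest mass, so total mass = 2m
E = 2m·c² = 2 × 1.675×10⁻²⁷ × (3×10⁸)²
= 2 × 1.675×10⁻²⁷ × 9×10¹⁶
= 3.015×10⁻¹⁰ J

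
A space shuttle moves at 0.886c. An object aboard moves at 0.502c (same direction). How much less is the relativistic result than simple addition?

Classical: u' + v = 0.502 + 0.886 = 1.388c
Relativistic: u = (0.502 + 0.886)/(1 + 0.444772) = 1.388/1.444772 = 0.9607c
Difference: 1.388 - 0.9607 = 0.4273c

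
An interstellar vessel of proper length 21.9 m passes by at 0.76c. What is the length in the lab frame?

Proper length L₀ = 21.9 m
γ = 1/√(1 - 0.76²) = 1.539
L = L₀/γ = 21.9/1.539 = 14.23 m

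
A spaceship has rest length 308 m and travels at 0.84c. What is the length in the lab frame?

Proper length L₀ = 308 m
γ = 1/√(1 - 0.84²) = 1.843
L = L₀/γ = 308/1.843 = 167.1 m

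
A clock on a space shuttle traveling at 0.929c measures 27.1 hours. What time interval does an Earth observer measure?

Proper time Δt₀ = 27.1 hours
γ = 1/√(1 - 0.929²) = 2.7021
Δt = γΔt₀ = 2.7021 × 27.1 = 73.23 hours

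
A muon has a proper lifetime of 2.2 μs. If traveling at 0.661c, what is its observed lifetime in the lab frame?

Proper lifetime τ₀ = 2.2 μs
γ = 1/√(1 - 0.661²) = 1.3326
τ = γτ₀ = 1.3326 × 2.2 μs = 2.932 μs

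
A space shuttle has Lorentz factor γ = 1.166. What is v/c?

From γ = 1/√(1 - v²/c²):
1/γ² = 1/1.166² = 0.7355
v²/c² = 1 - 0.7355 = 0.2645
v/c = √(0.2645) = 0.5143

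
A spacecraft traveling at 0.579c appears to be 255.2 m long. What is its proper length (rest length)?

Contracted length L = 255.2 m
γ = 1/√(1 - 0.579²) = 1.2265
L₀ = γL = 1.2265 × 255.2 = 313.0 m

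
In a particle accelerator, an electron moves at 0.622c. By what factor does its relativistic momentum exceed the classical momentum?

p_rel = γmv, p_class = mv
Ratio = γ = 1/√(1 - 0.622²)
= 1/√(0.613116) = 1.277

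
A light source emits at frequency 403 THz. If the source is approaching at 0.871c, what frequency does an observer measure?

β = v/c = 0.871
(1+β)/(1-β) = 1.871/0.129 = 14.50
Doppler factor = √(14.50) = 3.808
f_obs = 403 × 3.808 = 1535 THz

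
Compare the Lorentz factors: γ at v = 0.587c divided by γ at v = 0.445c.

γ₁ = 1/√(1 - 0.587²) = 1.235
γ₂ = 1/√(1 - 0.445²) = 1.117
γ₁/γ₂ = 1.235/1.117 = 1.106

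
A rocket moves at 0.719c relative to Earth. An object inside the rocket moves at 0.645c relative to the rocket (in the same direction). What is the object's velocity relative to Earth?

u = (u' + v)/(1 + u'v/c²)
Numerator: 0.645 + 0.719 = 1.364
Denominator: 1 + 0.463755 = 1.463755
u = 1.364/1.463755 = 0.9318c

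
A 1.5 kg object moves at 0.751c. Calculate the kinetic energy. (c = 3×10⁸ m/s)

γ = 1/√(1 - 0.751²) = 1.51446
γ - 1 = 0.51446
KE = (γ-1)mc² = 0.51446 × 1.5 × (3×10⁸)² = 6.945×10¹⁶ J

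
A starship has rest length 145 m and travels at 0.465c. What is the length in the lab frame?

Proper length L₀ = 145 m
γ = 1/√(1 - 0.465²) = 1.1295
L = L₀/γ = 145/1.1295 = 128.4 m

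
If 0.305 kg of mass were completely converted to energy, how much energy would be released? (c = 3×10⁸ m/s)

Using E = mc²:
c² = (3×10⁸)² = 9×10¹⁶ m²/s²
E = 0.305 × 9×10¹⁶ = 2.745×10¹⁶ J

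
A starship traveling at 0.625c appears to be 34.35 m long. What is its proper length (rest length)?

Contracted length L = 34.35 m
γ = 1/√(1 - 0.625²) = 1.281
L₀ = γL = 1.281 × 34.35 = 44.00 m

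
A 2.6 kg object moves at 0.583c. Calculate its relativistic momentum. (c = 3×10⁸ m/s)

γ = 1/√(1 - 0.583²) = 1.2308
v = 0.583 × 3×10⁸ = 1.749×10⁸ m/s
p = γmv = 1.2308 × 2.6 × 1.749×10⁸ = 5.597×10⁸ kg·m/s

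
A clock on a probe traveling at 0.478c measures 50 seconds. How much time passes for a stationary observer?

Proper time Δt₀ = 50 seconds
γ = 1/√(1 - 0.478²) = 1.13849
Δt = γΔt₀ = 1.13849 × 50 = 56.92 seconds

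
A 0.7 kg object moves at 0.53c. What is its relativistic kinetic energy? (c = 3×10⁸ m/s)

γ = 1/√(1 - 0.53²) = 1.1792
γ - 1 = 0.1792
KE = (γ-1)mc² = 0.1792 × 0.7 × (3×10⁸)² = 1.129×10¹⁶ J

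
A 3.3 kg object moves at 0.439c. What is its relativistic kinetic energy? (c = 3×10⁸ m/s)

γ = 1/√(1 - 0.439²) = 1.113
γ - 1 = 0.1130
KE = (γ-1)mc² = 0.1130 × 3.3 × (3×10⁸)² = 3.356×10¹⁶ J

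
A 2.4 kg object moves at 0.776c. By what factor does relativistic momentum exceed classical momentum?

p_rel = γmv, p_class = mv
Ratio = γ = 1/√(1 - 0.776²) = 1.585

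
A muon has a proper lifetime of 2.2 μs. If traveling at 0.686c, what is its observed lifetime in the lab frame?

Proper lifetime τ₀ = 2.2 μs
γ = 1/√(1 - 0.686²) = 1.3744
τ = γτ₀ = 1.3744 × 2.2 μs = 3.024 μs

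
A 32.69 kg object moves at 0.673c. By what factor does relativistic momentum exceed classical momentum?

p_rel = γmv, p_class = mv
Ratio = γ = 1/√(1 - 0.673²) = 1.352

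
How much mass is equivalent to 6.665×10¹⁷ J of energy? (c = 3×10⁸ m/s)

From E = mc², we get m = E/c²
c² = (3×10⁸)² = 9×10¹⁶ m²/s²
m = 6.665×10¹⁷ / 9×10¹⁶ = 7.406 kg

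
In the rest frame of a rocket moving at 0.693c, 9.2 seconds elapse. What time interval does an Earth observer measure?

Proper time Δt₀ = 9.2 seconds
γ = 1/√(1 - 0.693²) = 1.387
Δt = γΔt₀ = 1.387 × 9.2 = 12.76 seconds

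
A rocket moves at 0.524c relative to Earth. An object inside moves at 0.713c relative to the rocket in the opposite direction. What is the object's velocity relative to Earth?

Object's velocity in rocket frame is u' = -0.713c
u = (u' + v)/(1 + u'v/c²) = (v - 0.713)/(1 - 0.713·v/c²)
Numerator: 0.524 - 0.713 = -0.189
Denominator: 1 - 0.373612 = 0.626388
u = -0.189/0.626388 = -0.3017c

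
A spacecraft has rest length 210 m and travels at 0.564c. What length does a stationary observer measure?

Proper length L₀ = 210 m
γ = 1/√(1 - 0.564²) = 1.211
L = L₀/γ = 210/1.211 = 173.4 m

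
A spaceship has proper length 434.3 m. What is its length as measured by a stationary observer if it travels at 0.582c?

Proper length L₀ = 434.3 m
γ = 1/√(1 - 0.582²) = 1.2297
L = L₀/γ = 434.3/1.2297 = 353.2 m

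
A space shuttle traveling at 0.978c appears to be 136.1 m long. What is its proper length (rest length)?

Contracted length L = 136.1 m
γ = 1/√(1 - 0.978²) = 4.7938
L₀ = γL = 4.7938 × 136.1 = 652.4 m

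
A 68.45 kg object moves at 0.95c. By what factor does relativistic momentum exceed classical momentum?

p_rel = γmv, p_class = mv
Ratio = γ = 1/√(1 - 0.95²) = 3.203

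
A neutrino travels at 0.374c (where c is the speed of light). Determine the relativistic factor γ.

v/c = 0.374, so (v/c)² = 0.139876
1 - (v/c)² = 0.860124
γ = 1/√(0.860124) = 1.078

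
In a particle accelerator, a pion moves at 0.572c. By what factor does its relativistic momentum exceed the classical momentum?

p_rel = γmv, p_class = mv
Ratio = γ = 1/√(1 - 0.572²)
= 1/√(0.672816) = 1.219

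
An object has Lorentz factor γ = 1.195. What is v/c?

From γ = 1/√(1 - v²/c²):
1/γ² = 1/1.195² = 0.70027
v²/c² = 1 - 0.70027 = 0.29973
v/c = √(0.29973) = 0.5475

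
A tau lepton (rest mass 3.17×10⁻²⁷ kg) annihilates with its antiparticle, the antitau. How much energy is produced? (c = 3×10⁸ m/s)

Both particles have the same rest mass, so total mass = 2m
E = 2m·c² = 2 × 3.17×10⁻²⁷ × (3×10⁸)²
= 2 × 3.17×10⁻²⁷ × 9×10¹⁶
= 5.706×10⁻¹⁰ J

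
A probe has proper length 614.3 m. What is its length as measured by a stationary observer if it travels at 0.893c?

Proper length L₀ = 614.3 m
γ = 1/√(1 - 0.893²) = 2.222
L = L₀/γ = 614.3/2.222 = 276.5 m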